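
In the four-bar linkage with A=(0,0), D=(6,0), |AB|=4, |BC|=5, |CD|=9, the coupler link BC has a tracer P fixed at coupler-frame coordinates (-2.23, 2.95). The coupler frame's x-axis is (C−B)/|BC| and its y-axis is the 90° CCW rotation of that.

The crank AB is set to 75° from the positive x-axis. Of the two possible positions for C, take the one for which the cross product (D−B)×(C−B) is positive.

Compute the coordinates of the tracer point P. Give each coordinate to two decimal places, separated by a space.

A=(0,0), D=(6.00,0)
B = A + 4.00·(cos75°, sin75°) = (1.0353, 3.8637)
|BD| = 6.2910
circle(B,5.00) ∩ circle(D,9.00): a=-1.3053, h=4.8266
  candidates: C₊=(2.9695,8.4744) cross=30.364; C₋=(-2.9592,0.8563) cross=-30.364
  mode + wants cross > 0 → take C=(2.9695,8.4744) (cross=30.364)
ex = (C−B)/|BC| = (0.3868,0.9221); ey = (-0.9221,0.3868)
P = B + -2.23·ex + 2.95·ey = (-2.5477,2.9485)

-2.55 2.95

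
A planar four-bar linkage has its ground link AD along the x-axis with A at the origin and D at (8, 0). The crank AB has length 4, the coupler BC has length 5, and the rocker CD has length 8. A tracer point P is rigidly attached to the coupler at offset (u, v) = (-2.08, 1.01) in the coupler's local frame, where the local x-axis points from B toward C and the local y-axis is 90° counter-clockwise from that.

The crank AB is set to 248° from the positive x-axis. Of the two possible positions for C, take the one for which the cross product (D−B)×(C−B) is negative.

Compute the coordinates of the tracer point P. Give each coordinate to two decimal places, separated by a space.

-2.83 -1.81

A=(0,0), D=(8.00,0)
B = A + 4.00·(cos248°, sin248°) = (-1.4984, -3.7087)
|BD| = 10.1968
circle(B,5.00) ∩ circle(D,8.00): a=3.1860, h=3.8535
  candidates: C₊=(0.0678,1.0396) cross=39.293; C₋=(2.8710,-6.1395) cross=-39.293
  mode - wants cross < 0 → take C=(2.8710,-6.1395) (cross=-39.293)
ex = (C−B)/|BC| = (0.8739,-0.4861); ey = (0.4861,0.8739)
P = B + -2.08·ex + 1.01·ey = (-2.8251,-1.8149)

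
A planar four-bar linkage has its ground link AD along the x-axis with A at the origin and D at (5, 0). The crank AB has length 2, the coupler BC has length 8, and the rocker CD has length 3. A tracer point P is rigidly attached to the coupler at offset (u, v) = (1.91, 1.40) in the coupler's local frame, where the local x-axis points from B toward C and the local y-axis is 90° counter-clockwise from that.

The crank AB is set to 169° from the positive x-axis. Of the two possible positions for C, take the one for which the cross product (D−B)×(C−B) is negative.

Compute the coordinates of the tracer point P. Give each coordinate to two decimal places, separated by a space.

0.36 0.85

A=(0,0), D=(5.00,0)
B = A + 2.00·(cos169°, sin169°) = (-1.9633, 0.3816)
|BD| = 6.9737
circle(B,8.00) ∩ circle(D,3.00): a=7.4302, h=2.9651
  candidates: C₊=(5.6181,2.9356) cross=20.677; C₋=(5.2936,-2.9856) cross=-20.677
  mode - wants cross < 0 → take C=(5.2936,-2.9856) (cross=-20.677)
ex = (C−B)/|BC| = (0.9071,-0.4209); ey = (0.4209,0.9071)
P = B + 1.91·ex + 1.40·ey = (0.3586,0.8476)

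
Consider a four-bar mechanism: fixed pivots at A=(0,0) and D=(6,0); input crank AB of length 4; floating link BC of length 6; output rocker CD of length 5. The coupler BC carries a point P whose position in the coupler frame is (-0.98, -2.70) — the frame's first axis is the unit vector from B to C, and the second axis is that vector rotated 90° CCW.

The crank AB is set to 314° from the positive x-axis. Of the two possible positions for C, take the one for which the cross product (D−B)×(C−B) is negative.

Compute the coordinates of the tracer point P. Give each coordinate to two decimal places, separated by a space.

A=(0,0), D=(6.00,0)
B = A + 4.00·(cos314°, sin314°) = (2.7786, -2.8774)
|BD| = 4.3193
circle(B,6.00) ∩ circle(D,5.00): a=3.4330, h=4.9208
  candidates: C₊=(2.0609,3.0796) cross=21.255; C₋=(8.6171,-4.2604) cross=-21.255
  mode - wants cross < 0 → take C=(8.6171,-4.2604) (cross=-21.255)
ex = (C−B)/|BC| = (0.9731,-0.2305); ey = (0.2305,0.9731)
P = B + -0.98·ex + -2.70·ey = (1.2027,-5.2788)

1.20 -5.28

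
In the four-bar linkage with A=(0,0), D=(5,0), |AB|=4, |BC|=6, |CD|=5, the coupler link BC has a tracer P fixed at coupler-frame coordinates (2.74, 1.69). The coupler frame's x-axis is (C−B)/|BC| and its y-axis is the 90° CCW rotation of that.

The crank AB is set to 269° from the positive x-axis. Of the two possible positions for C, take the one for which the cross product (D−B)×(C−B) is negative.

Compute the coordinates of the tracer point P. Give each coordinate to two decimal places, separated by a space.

A=(0,0), D=(5.00,0)
B = A + 4.00·(cos269°, sin269°) = (-0.0698, -3.9994)
|BD| = 6.4574
circle(B,6.00) ∩ circle(D,5.00): a=4.0804, h=4.3989
  candidates: C₊=(0.4094,1.9814) cross=28.405; C₋=(5.8582,-4.9258) cross=-28.405
  mode - wants cross < 0 → take C=(5.8582,-4.9258) (cross=-28.405)
ex = (C−B)/|BC| = (0.9880,-0.1544); ey = (0.1544,0.9880)
P = B + 2.74·ex + 1.69·ey = (2.8983,-2.7527)

2.90 -2.75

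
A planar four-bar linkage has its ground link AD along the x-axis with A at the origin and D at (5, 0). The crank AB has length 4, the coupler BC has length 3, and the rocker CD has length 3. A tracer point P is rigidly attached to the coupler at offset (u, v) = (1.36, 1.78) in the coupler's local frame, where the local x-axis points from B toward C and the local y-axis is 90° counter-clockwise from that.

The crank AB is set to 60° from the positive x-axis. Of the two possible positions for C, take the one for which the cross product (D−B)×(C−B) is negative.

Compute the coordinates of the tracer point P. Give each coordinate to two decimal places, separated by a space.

A=(0,0), D=(5.00,0)
B = A + 4.00·(cos60°, sin60°) = (2.0000, 3.4641)
|BD| = 4.5826
circle(B,3.00) ∩ circle(D,3.00): a=2.2913, h=1.9365
  candidates: C₊=(4.9639,2.9998) cross=8.874; C₋=(2.0361,0.4643) cross=-8.874
  mode - wants cross < 0 → take C=(2.0361,0.4643) (cross=-8.874)
ex = (C−B)/|BC| = (0.0120,-0.9999); ey = (0.9999,0.0120)
P = B + 1.36·ex + 1.78·ey = (3.7963,2.1256)

3.80 2.13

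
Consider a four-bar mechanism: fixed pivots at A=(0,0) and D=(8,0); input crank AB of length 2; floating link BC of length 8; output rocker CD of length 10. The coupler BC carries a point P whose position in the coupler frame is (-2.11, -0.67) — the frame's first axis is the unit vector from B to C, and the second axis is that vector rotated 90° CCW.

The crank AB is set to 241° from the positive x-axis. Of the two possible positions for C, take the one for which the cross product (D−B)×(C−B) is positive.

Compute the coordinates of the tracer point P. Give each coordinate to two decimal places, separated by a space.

A=(0,0), D=(8.00,0)
B = A + 2.00·(cos241°, sin241°) = (-0.9696, -1.7492)
|BD| = 9.1386
circle(B,8.00) ∩ circle(D,10.00): a=2.5996, h=7.5658
  candidates: C₊=(0.1337,6.1743) cross=69.141; C₋=(3.0301,-8.6776) cross=-69.141
  mode + wants cross > 0 → take C=(0.1337,6.1743) (cross=69.141)
ex = (C−B)/|BC| = (0.1379,0.9904); ey = (-0.9904,0.1379)
P = B + -2.11·ex + -0.67·ey = (-0.5970,-3.9315)

-0.60 -3.93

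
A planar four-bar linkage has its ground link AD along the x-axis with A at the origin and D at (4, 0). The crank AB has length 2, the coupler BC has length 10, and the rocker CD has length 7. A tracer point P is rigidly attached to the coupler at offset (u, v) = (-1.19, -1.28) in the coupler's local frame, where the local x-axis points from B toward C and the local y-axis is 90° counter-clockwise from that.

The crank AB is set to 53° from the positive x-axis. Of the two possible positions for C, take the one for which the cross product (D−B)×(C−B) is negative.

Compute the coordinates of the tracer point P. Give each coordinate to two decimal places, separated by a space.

A=(0,0), D=(4.00,0)
B = A + 2.00·(cos53°, sin53°) = (1.2036, 1.5973)
|BD| = 3.2204
circle(B,10.00) ∩ circle(D,7.00): a=9.5285, h=3.0345
  candidates: C₊=(10.9826,-0.4938) cross=9.772; C₋=(7.9724,-5.7637) cross=-9.772
  mode - wants cross < 0 → take C=(7.9724,-5.7637) (cross=-9.772)
ex = (C−B)/|BC| = (0.6769,-0.7361); ey = (0.7361,0.6769)
P = B + -1.19·ex + -1.28·ey = (-0.5441,1.6068)

-0.54 1.61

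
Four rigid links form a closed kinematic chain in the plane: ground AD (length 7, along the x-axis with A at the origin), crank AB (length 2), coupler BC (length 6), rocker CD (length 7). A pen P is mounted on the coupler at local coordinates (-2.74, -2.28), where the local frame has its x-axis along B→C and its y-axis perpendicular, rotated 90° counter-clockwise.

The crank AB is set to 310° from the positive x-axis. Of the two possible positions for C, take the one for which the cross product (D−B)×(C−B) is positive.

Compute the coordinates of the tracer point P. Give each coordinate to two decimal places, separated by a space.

A=(0,0), D=(7.00,0)
B = A + 2.00·(cos310°, sin310°) = (1.2856, -1.5321)
|BD| = 5.9162
circle(B,6.00) ∩ circle(D,7.00): a=1.8595, h=5.7046
  candidates: C₊=(1.6043,4.4594) cross=33.750; C₋=(4.5589,-6.5606) cross=-33.750
  mode + wants cross > 0 → take C=(1.6043,4.4594) (cross=33.750)
ex = (C−B)/|BC| = (0.0531,0.9986); ey = (-0.9986,0.0531)
P = B + -2.74·ex + -2.28·ey = (3.4168,-4.3893)

3.42 -4.39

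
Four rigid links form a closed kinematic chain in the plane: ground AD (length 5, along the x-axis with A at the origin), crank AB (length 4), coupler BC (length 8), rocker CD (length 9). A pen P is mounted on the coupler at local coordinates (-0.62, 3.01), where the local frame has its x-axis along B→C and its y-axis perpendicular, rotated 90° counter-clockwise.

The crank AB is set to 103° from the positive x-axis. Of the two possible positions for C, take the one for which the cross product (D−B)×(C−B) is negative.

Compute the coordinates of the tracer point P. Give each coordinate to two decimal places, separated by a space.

A=(0,0), D=(5.00,0)
B = A + 4.00·(cos103°, sin103°) = (-0.8998, 3.8975)
|BD| = 7.0709
circle(B,8.00) ∩ circle(D,9.00): a=2.3334, h=7.6522
  candidates: C₊=(5.2649,8.9961) cross=54.108; C₋=(-3.1708,-3.7734) cross=-54.108
  mode - wants cross < 0 → take C=(-3.1708,-3.7734) (cross=-54.108)
ex = (C−B)/|BC| = (-0.2839,-0.9589); ey = (0.9589,-0.2839)
P = B + -0.62·ex + 3.01·ey = (2.1624,3.6375)

2.16 3.64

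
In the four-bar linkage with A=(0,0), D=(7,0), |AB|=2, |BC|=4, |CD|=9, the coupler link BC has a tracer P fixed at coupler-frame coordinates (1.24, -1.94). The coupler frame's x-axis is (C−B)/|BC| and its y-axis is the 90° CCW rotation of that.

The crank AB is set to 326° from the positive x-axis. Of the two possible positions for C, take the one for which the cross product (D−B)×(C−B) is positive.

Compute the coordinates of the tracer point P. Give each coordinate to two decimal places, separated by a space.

1.33 1.16

A=(0,0), D=(7.00,0)
B = A + 2.00·(cos326°, sin326°) = (1.6581, -1.1184)
|BD| = 5.4577
circle(B,4.00) ∩ circle(D,9.00): a=-3.2260, h=2.3650
  candidates: C₊=(-1.9841,0.5353) cross=12.907; C₋=(-1.0148,-4.0942) cross=-12.907
  mode + wants cross > 0 → take C=(-1.9841,0.5353) (cross=12.907)
ex = (C−B)/|BC| = (-0.9105,0.4134); ey = (-0.4134,-0.9105)
P = B + 1.24·ex + -1.94·ey = (1.3311,1.1607)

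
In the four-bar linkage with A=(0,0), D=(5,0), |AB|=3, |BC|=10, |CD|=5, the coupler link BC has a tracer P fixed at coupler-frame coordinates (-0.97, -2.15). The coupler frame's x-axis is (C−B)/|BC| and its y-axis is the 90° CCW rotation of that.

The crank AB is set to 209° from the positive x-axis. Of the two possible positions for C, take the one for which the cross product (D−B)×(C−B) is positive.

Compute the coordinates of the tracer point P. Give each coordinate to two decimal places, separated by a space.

-1.98 -3.72

A=(0,0), D=(5.00,0)
B = A + 3.00·(cos209°, sin209°) = (-2.6239, -1.4544)
|BD| = 7.7614
circle(B,10.00) ∩ circle(D,5.00): a=8.7123, h=4.9087
  candidates: C₊=(5.0142,5.0000) cross=38.098; C₋=(6.8540,-4.6436) cross=-38.098
  mode + wants cross > 0 → take C=(5.0142,5.0000) (cross=38.098)
ex = (C−B)/|BC| = (0.7638,0.6454); ey = (-0.6454,0.7638)
P = B + -0.97·ex + -2.15·ey = (-1.9771,-3.7227)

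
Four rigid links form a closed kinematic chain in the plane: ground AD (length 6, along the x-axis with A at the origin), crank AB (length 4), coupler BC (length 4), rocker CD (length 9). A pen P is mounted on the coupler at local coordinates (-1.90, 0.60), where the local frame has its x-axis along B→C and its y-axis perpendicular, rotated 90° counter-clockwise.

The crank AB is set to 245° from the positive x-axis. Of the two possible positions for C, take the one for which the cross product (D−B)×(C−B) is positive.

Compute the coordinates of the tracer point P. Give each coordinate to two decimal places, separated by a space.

-1.64 -5.62

A=(0,0), D=(6.00,0)
B = A + 4.00·(cos245°, sin245°) = (-1.6905, -3.6252)
|BD| = 8.5021
circle(B,4.00) ∩ circle(D,9.00): a=0.4285, h=3.9770
  candidates: C₊=(-2.9987,0.1548) cross=33.813; C₋=(0.3928,-7.0399) cross=-33.813
  mode + wants cross > 0 → take C=(-2.9987,0.1548) (cross=33.813)
ex = (C−B)/|BC| = (-0.3270,0.9450); ey = (-0.9450,-0.3270)
P = B + -1.90·ex + 0.60·ey = (-1.6361,-5.6170)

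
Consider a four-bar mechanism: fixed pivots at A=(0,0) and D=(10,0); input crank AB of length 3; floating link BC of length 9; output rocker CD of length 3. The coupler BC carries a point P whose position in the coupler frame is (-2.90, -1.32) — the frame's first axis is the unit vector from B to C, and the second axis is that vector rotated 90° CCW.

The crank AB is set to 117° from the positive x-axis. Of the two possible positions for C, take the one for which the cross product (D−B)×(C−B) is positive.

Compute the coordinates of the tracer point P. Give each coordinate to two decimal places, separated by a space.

A=(0,0), D=(10.00,0)
B = A + 3.00·(cos117°, sin117°) = (-1.3620, 2.6730)
|BD| = 11.6722
circle(B,9.00) ∩ circle(D,3.00): a=8.9203, h=1.1948
  candidates: C₊=(7.5949,1.7932) cross=13.946; C₋=(7.0477,-0.5328) cross=-13.946
  mode + wants cross > 0 → take C=(7.5949,1.7932) (cross=13.946)
ex = (C−B)/|BC| = (0.9952,-0.0978); ey = (0.0978,0.9952)
P = B + -2.90·ex + -1.32·ey = (-4.3771,1.6428)

-4.38 1.64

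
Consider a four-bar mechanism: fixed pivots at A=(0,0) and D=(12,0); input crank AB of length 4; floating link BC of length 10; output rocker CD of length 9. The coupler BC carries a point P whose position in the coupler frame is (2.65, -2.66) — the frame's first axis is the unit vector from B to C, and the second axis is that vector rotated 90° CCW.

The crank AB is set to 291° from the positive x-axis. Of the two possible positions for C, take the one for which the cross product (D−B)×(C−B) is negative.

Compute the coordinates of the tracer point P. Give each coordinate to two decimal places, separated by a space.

A=(0,0), D=(12.00,0)
B = A + 4.00·(cos291°, sin291°) = (1.4335, -3.7343)
|BD| = 11.2070
circle(B,10.00) ∩ circle(D,9.00): a=6.4512, h=7.6408
  candidates: C₊=(4.9699,5.6195) cross=85.631; C₋=(10.0620,-8.7889) cross=-85.631
  mode - wants cross < 0 → take C=(10.0620,-8.7889) (cross=-85.631)
ex = (C−B)/|BC| = (0.8629,-0.5055); ey = (0.5055,0.8629)
P = B + 2.65·ex + -2.66·ey = (2.3755,-7.3690)

2.38 -7.37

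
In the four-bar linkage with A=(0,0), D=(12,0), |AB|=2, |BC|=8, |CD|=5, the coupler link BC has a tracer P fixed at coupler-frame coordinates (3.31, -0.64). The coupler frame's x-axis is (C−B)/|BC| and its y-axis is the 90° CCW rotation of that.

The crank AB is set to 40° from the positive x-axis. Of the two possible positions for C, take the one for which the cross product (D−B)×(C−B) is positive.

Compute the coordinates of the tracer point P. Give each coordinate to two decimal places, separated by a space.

A=(0,0), D=(12.00,0)
B = A + 2.00·(cos40°, sin40°) = (1.5321, 1.2856)
|BD| = 10.5466
circle(B,8.00) ∩ circle(D,5.00): a=7.1222, h=3.6433
  candidates: C₊=(9.0453,4.0336) cross=38.425; C₋=(8.1571,-3.1988) cross=-38.425
  mode + wants cross > 0 → take C=(9.0453,4.0336) (cross=38.425)
ex = (C−B)/|BC| = (0.9392,0.3435); ey = (-0.3435,0.9392)
P = B + 3.31·ex + -0.64·ey = (4.8605,1.8215)

4.86 1.82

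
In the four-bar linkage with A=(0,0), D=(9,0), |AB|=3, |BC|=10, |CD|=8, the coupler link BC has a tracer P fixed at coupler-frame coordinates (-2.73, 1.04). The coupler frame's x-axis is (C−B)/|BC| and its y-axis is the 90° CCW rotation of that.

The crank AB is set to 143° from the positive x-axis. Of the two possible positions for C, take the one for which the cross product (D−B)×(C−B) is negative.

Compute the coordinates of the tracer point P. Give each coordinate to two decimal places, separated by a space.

A=(0,0), D=(9.00,0)
B = A + 3.00·(cos143°, sin143°) = (-2.3959, 1.8054)
|BD| = 11.5380
circle(B,10.00) ∩ circle(D,8.00): a=7.3291, h=6.8033
  candidates: C₊=(5.9074,7.3781) cross=78.497; C₋=(3.7783,-6.0609) cross=-78.497
  mode - wants cross < 0 → take C=(3.7783,-6.0609) (cross=-78.497)
ex = (C−B)/|BC| = (0.6174,-0.7866); ey = (0.7866,0.6174)
P = B + -2.73·ex + 1.04·ey = (-3.2634,4.5951)

-3.26 4.60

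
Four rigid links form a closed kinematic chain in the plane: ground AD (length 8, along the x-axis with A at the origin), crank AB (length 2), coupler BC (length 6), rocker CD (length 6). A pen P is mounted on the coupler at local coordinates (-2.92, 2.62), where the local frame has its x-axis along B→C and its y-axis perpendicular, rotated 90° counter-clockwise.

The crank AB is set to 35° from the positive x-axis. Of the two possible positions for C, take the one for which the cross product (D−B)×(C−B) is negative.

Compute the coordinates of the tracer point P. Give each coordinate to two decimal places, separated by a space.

2.95 4.84

A=(0,0), D=(8.00,0)
B = A + 2.00·(cos35°, sin35°) = (1.6383, 1.1472)
|BD| = 6.4643
circle(B,6.00) ∩ circle(D,6.00): a=3.2321, h=5.0550
  candidates: C₊=(5.7162,5.5484) cross=32.677; C₋=(3.9221,-4.4012) cross=-32.677
  mode - wants cross < 0 → take C=(3.9221,-4.4012) (cross=-32.677)
ex = (C−B)/|BC| = (0.3806,-0.9247); ey = (0.9247,0.3806)
P = B + -2.92·ex + 2.62·ey = (2.9496,4.8446)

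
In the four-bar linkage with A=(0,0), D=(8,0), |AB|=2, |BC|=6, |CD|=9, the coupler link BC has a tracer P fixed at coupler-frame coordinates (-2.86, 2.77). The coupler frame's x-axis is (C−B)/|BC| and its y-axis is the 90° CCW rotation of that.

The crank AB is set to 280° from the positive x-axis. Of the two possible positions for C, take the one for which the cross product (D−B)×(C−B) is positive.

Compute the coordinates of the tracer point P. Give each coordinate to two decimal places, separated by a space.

-2.23 -5.01

A=(0,0), D=(8.00,0)
B = A + 2.00·(cos280°, sin280°) = (0.3473, -1.9696)
|BD| = 7.9021
circle(B,6.00) ∩ circle(D,9.00): a=1.1037, h=5.8976
  candidates: C₊=(-0.0538,4.0170) cross=46.604; C₋=(2.8862,-7.4060) cross=-46.604
  mode + wants cross > 0 → take C=(-0.0538,4.0170) (cross=46.604)
ex = (C−B)/|BC| = (-0.0669,0.9978); ey = (-0.9978,-0.0669)
P = B + -2.86·ex + 2.77·ey = (-2.2253,-5.0084)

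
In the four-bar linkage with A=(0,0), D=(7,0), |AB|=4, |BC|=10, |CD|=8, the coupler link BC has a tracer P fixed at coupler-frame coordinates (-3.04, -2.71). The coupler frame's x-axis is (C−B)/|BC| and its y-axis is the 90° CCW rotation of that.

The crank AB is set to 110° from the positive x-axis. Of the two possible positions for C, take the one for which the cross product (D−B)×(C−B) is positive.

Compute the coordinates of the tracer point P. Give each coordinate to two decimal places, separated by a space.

-2.98 0.02

A=(0,0), D=(7.00,0)
B = A + 4.00·(cos110°, sin110°) = (-1.3681, 3.7588)
|BD| = 9.1735
circle(B,10.00) ∩ circle(D,8.00): a=6.5489, h=7.5572
  candidates: C₊=(7.7024,7.9691) cross=69.326; C₋=(1.5093,-5.8183) cross=-69.326
  mode + wants cross > 0 → take C=(7.7024,7.9691) (cross=69.326)
ex = (C−B)/|BC| = (0.9070,0.4210); ey = (-0.4210,0.9070)
P = B + -3.04·ex + -2.71·ey = (-2.9845,0.0207)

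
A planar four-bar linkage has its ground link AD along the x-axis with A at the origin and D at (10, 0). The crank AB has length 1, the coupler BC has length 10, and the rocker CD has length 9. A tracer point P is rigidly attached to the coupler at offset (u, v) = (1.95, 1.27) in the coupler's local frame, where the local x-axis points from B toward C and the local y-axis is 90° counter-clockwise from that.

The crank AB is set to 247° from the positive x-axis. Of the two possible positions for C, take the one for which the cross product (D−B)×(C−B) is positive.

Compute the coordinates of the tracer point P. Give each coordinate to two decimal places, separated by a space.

-0.41 1.41

A=(0,0), D=(10.00,0)
B = A + 1.00·(cos247°, sin247°) = (-0.3907, -0.9205)
|BD| = 10.4314
circle(B,10.00) ∩ circle(D,9.00): a=6.1264, h=7.9036
  candidates: C₊=(5.0144,7.4929) cross=82.446; C₋=(6.4092,-8.2527) cross=-82.446
  mode + wants cross > 0 → take C=(5.0144,7.4929) (cross=82.446)
ex = (C−B)/|BC| = (0.5405,0.8413); ey = (-0.8413,0.5405)
P = B + 1.95·ex + 1.27·ey = (-0.4052,1.4066)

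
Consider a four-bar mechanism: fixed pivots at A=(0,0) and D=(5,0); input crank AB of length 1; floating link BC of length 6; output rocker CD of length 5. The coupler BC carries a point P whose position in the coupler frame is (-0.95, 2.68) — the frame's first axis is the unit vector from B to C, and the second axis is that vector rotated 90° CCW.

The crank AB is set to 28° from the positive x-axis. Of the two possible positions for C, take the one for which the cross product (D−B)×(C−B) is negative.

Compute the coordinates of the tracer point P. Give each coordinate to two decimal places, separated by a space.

A=(0,0), D=(5.00,0)
B = A + 1.00·(cos28°, sin28°) = (0.8829, 0.4695)
|BD| = 4.1437
circle(B,6.00) ∩ circle(D,5.00): a=3.3992, h=4.9443
  candidates: C₊=(4.8204,4.9968) cross=20.488; C₋=(3.7001,-4.8281) cross=-20.488
  mode - wants cross < 0 → take C=(3.7001,-4.8281) (cross=-20.488)
ex = (C−B)/|BC| = (0.4695,-0.8829); ey = (0.8829,0.4695)
P = B + -0.95·ex + 2.68·ey = (2.8031,2.5666)

2.80 2.57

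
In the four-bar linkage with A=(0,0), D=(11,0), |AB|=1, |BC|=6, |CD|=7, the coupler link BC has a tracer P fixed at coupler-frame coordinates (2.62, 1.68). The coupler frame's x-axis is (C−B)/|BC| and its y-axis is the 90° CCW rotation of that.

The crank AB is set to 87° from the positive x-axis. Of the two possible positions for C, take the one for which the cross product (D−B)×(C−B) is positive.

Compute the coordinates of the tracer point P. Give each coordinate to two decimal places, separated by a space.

A=(0,0), D=(11.00,0)
B = A + 1.00·(cos87°, sin87°) = (0.0523, 0.9986)
|BD| = 10.9931
circle(B,6.00) ∩ circle(D,7.00): a=4.9053, h=3.4552
  candidates: C₊=(5.2512,3.9939) cross=37.983; C₋=(4.6235,-2.8879) cross=-37.983
  mode + wants cross > 0 → take C=(5.2512,3.9939) (cross=37.983)
ex = (C−B)/|BC| = (0.8665,0.4992); ey = (-0.4992,0.8665)
P = B + 2.62·ex + 1.68·ey = (1.4838,3.7623)

1.48 3.76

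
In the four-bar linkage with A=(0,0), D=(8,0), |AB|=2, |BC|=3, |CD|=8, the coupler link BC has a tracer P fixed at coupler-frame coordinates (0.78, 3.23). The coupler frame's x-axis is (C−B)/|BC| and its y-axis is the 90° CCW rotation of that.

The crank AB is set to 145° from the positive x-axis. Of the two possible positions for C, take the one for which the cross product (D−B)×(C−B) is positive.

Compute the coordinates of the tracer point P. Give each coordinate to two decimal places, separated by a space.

A=(0,0), D=(8.00,0)
B = A + 2.00·(cos145°, sin145°) = (-1.6383, 1.1472)
|BD| = 9.7063
circle(B,3.00) ∩ circle(D,8.00): a=2.0200, h=2.2181
  candidates: C₊=(0.6296,3.1109) cross=21.529; C₋=(0.1054,-1.2941) cross=-21.529
  mode + wants cross > 0 → take C=(0.6296,3.1109) (cross=21.529)
ex = (C−B)/|BC| = (0.7560,0.6546); ey = (-0.6546,0.7560)
P = B + 0.78·ex + 3.23·ey = (-3.1630,4.0996)

-3.16 4.10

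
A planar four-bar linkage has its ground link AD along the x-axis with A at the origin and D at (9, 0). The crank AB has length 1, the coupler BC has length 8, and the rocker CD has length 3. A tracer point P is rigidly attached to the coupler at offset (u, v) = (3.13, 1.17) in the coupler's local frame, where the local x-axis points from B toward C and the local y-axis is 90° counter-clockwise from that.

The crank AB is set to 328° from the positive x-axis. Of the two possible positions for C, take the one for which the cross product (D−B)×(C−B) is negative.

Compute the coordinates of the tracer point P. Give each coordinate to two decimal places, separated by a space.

A=(0,0), D=(9.00,0)
B = A + 1.00·(cos328°, sin328°) = (0.8480, -0.5299)
|BD| = 8.1692
circle(B,8.00) ∩ circle(D,3.00): a=7.4509, h=2.9127
  candidates: C₊=(8.0943,2.8600) cross=23.795; C₋=(8.4722,-2.9532) cross=-23.795
  mode - wants cross < 0 → take C=(8.4722,-2.9532) (cross=-23.795)
ex = (C−B)/|BC| = (0.9530,-0.3029); ey = (0.3029,0.9530)
P = B + 3.13·ex + 1.17·ey = (4.1854,-0.3630)

4.19 -0.36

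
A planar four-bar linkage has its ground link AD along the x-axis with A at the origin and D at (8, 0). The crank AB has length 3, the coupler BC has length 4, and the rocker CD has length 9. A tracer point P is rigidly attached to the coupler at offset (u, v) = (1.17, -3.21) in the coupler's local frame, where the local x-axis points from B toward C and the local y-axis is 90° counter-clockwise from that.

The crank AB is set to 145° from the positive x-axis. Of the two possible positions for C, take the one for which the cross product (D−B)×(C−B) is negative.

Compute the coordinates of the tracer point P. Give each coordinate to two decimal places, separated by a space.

A=(0,0), D=(8.00,0)
B = A + 3.00·(cos145°, sin145°) = (-2.4575, 1.7207)
|BD| = 10.5981
circle(B,4.00) ∩ circle(D,9.00): a=2.2324, h=3.3191
  candidates: C₊=(0.2843,4.6333) cross=35.176; C₋=(-0.7935,-1.9168) cross=-35.176
  mode - wants cross < 0 → take C=(-0.7935,-1.9168) (cross=-35.176)
ex = (C−B)/|BC| = (0.4160,-0.9094); ey = (0.9094,0.4160)
P = B + 1.17·ex + -3.21·ey = (-4.8898,-0.6785)

-4.89 -0.68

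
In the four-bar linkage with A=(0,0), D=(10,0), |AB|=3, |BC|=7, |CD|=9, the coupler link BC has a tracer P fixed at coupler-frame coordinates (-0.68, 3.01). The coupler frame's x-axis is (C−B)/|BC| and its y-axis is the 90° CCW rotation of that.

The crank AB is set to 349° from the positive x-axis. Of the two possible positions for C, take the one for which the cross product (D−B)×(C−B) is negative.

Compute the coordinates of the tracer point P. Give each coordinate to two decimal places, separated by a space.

A=(0,0), D=(10.00,0)
B = A + 3.00·(cos349°, sin349°) = (2.9449, -0.5724)
|BD| = 7.0783
circle(B,7.00) ∩ circle(D,9.00): a=1.2787, h=6.8822
  candidates: C₊=(3.6628,6.3907) cross=48.714; C₋=(4.7760,-7.3287) cross=-48.714
  mode - wants cross < 0 → take C=(4.7760,-7.3287) (cross=-48.714)
ex = (C−B)/|BC| = (0.2616,-0.9652); ey = (0.9652,0.2616)
P = B + -0.68·ex + 3.01·ey = (5.6722,0.8713)

5.67 0.87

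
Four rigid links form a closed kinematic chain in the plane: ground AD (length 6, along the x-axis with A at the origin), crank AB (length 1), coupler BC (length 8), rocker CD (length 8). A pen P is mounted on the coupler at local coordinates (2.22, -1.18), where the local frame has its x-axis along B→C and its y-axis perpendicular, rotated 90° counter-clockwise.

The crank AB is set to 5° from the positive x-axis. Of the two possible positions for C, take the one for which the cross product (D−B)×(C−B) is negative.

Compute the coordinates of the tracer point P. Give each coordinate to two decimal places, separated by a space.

0.53 -2.38

A=(0,0), D=(6.00,0)
B = A + 1.00·(cos5°, sin5°) = (0.9962, 0.0872)
|BD| = 5.0046
circle(B,8.00) ∩ circle(D,8.00): a=2.5023, h=7.5986
  candidates: C₊=(3.6304,7.6410) cross=38.028; C₋=(3.3658,-7.5539) cross=-38.028
  mode - wants cross < 0 → take C=(3.3658,-7.5539) (cross=-38.028)
ex = (C−B)/|BC| = (0.2962,-0.9551); ey = (0.9551,0.2962)
P = B + 2.22·ex + -1.18·ey = (0.5267,-2.3827)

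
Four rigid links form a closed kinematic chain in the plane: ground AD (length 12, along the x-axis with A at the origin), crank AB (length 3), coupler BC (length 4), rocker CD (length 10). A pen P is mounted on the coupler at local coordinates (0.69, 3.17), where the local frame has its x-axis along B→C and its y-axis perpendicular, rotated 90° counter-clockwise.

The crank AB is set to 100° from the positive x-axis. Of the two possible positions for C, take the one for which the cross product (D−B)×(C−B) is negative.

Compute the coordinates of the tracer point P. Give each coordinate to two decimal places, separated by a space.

2.37 4.42

A=(0,0), D=(12.00,0)
B = A + 3.00·(cos100°, sin100°) = (-0.5209, 2.9544)
|BD| = 12.8648
circle(B,4.00) ∩ circle(D,10.00): a=3.1677, h=2.4425
  candidates: C₊=(3.1230,4.6042) cross=31.422; C₋=(2.0011,-0.1503) cross=-31.422
  mode - wants cross < 0 → take C=(2.0011,-0.1503) (cross=-31.422)
ex = (C−B)/|BC| = (0.6305,-0.7762); ey = (0.7762,0.6305)
P = B + 0.69·ex + 3.17·ey = (2.3746,4.4176)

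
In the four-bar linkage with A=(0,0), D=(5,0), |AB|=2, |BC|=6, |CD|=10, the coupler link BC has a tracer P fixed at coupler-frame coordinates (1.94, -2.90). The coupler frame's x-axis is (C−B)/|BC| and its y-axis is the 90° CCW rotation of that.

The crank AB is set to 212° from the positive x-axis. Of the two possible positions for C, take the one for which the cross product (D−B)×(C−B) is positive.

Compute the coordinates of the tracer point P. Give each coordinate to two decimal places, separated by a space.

A=(0,0), D=(5.00,0)
B = A + 2.00·(cos212°, sin212°) = (-1.6961, -1.0598)
|BD| = 6.7795
circle(B,6.00) ∩ circle(D,10.00): a=-1.3304, h=5.8506
  candidates: C₊=(-3.9248,4.5109) cross=39.664; C₋=(-2.0955,-7.0465) cross=-39.664
  mode + wants cross > 0 → take C=(-3.9248,4.5109) (cross=39.664)
ex = (C−B)/|BC| = (-0.3714,0.9285); ey = (-0.9285,-0.3714)
P = B + 1.94·ex + -2.90·ey = (0.2758,1.8186)

0.28 1.82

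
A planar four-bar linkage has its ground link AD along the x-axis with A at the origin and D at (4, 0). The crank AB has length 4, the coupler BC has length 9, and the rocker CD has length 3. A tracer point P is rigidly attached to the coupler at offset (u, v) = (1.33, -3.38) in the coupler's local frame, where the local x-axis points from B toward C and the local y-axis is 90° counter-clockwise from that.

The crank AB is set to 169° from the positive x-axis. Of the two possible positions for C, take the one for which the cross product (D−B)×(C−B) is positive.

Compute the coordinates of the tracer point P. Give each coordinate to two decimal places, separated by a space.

A=(0,0), D=(4.00,0)
B = A + 4.00·(cos169°, sin169°) = (-3.9265, 0.7632)
|BD| = 7.9632
circle(B,9.00) ∩ circle(D,3.00): a=8.5024, h=2.9511
  candidates: C₊=(4.8196,2.8859) cross=23.500; C₋=(4.2539,-2.9892) cross=-23.500
  mode + wants cross > 0 → take C=(4.8196,2.8859) (cross=23.500)
ex = (C−B)/|BC| = (0.9718,0.2358); ey = (-0.2358,0.9718)
P = B + 1.33·ex + -3.38·ey = (-1.8369,-2.2077)

-1.84 -2.21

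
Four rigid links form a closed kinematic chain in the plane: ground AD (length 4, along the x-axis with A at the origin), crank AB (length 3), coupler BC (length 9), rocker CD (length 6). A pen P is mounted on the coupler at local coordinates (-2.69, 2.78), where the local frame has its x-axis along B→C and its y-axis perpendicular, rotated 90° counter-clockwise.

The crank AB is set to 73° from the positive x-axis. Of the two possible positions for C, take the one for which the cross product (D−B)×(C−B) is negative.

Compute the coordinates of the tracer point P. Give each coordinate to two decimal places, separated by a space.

A=(0,0), D=(4.00,0)
B = A + 3.00·(cos73°, sin73°) = (0.8771, 2.8689)
|BD| = 4.2406
circle(B,9.00) ∩ circle(D,6.00): a=7.4261, h=5.0846
  candidates: C₊=(9.7857,1.5893) cross=21.562; C₋=(2.9060,-5.8994) cross=-21.562
  mode - wants cross < 0 → take C=(2.9060,-5.8994) (cross=-21.562)
ex = (C−B)/|BC| = (0.2254,-0.9743); ey = (0.9743,0.2254)
P = B + -2.69·ex + 2.78·ey = (2.9791,6.1164)

2.98 6.12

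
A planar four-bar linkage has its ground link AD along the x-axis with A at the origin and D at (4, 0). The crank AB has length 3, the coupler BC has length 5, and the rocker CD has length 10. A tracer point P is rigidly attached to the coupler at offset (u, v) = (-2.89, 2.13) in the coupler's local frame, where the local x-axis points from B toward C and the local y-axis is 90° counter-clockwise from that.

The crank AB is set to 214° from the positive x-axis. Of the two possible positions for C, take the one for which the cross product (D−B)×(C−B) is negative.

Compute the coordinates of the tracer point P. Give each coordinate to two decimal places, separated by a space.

A=(0,0), D=(4.00,0)
B = A + 3.00·(cos214°, sin214°) = (-2.4871, -1.6776)
|BD| = 6.7005
circle(B,5.00) ∩ circle(D,10.00): a=-2.2463, h=4.4670
  candidates: C₊=(-5.7803,2.0847) cross=29.931; C₋=(-3.5435,-6.5647) cross=-29.931
  mode - wants cross < 0 → take C=(-3.5435,-6.5647) (cross=-29.931)
ex = (C−B)/|BC| = (-0.2113,-0.9774); ey = (0.9774,-0.2113)
P = B + -2.89·ex + 2.13·ey = (0.2054,0.6972)

0.21 0.70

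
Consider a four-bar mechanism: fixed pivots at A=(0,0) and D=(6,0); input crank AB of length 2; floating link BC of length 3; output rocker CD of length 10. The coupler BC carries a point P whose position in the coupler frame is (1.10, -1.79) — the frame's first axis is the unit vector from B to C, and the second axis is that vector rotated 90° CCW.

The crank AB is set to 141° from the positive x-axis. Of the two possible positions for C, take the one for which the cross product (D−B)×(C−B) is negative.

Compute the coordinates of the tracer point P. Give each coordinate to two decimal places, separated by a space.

-3.49 2.07

A=(0,0), D=(6.00,0)
B = A + 2.00·(cos141°, sin141°) = (-1.5543, 1.2586)
|BD| = 7.6584
circle(B,3.00) ∩ circle(D,10.00): a=-2.1120, h=2.1306
  candidates: C₊=(-3.2874,3.7074) cross=16.317; C₋=(-3.9877,-0.4959) cross=-16.317
  mode - wants cross < 0 → take C=(-3.9877,-0.4959) (cross=-16.317)
ex = (C−B)/|BC| = (-0.8111,-0.5849); ey = (0.5849,-0.8111)
P = B + 1.10·ex + -1.79·ey = (-3.4934,2.0672)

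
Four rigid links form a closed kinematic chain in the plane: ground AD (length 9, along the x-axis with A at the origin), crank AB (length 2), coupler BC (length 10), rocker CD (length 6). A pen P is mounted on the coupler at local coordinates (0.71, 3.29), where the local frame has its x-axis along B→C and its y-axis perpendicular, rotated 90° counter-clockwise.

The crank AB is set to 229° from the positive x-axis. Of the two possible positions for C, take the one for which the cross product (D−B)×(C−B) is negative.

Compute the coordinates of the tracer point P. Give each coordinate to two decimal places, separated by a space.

0.76 1.14

A=(0,0), D=(9.00,0)
B = A + 2.00·(cos229°, sin229°) = (-1.3121, -1.5094)
|BD| = 10.4220
circle(B,10.00) ∩ circle(D,6.00): a=8.2814, h=5.6052
  candidates: C₊=(6.0702,5.2361) cross=58.417; C₋=(7.6938,-5.8561) cross=-58.417
  mode - wants cross < 0 → take C=(7.6938,-5.8561) (cross=-58.417)
ex = (C−B)/|BC| = (0.9006,-0.4347); ey = (0.4347,0.9006)
P = B + 0.71·ex + 3.29·ey = (0.7574,1.1449)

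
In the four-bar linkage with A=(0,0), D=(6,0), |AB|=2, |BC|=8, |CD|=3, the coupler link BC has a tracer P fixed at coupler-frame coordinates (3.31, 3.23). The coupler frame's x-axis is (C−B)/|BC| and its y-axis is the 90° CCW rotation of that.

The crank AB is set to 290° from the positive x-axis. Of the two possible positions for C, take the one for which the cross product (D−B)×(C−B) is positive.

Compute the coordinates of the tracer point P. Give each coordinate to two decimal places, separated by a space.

1.52 2.67

A=(0,0), D=(6.00,0)
B = A + 2.00·(cos290°, sin290°) = (0.6840, -1.8794)
|BD| = 5.6384
circle(B,8.00) ∩ circle(D,3.00): a=7.6965, h=2.1827
  candidates: C₊=(7.2128,2.7439) cross=12.307; C₋=(8.6679,-1.3719) cross=-12.307
  mode + wants cross > 0 → take C=(7.2128,2.7439) (cross=12.307)
ex = (C−B)/|BC| = (0.8161,0.5779); ey = (-0.5779,0.8161)
P = B + 3.31·ex + 3.23·ey = (1.5187,2.6695)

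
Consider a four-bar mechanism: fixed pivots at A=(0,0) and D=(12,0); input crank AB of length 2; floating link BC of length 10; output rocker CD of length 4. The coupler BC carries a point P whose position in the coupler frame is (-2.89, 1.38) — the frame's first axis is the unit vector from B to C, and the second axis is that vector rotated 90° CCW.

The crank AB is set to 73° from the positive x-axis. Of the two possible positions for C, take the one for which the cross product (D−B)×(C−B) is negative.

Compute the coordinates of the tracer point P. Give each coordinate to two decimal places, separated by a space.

-1.27 4.53

A=(0,0), D=(12.00,0)
B = A + 2.00·(cos73°, sin73°) = (0.5847, 1.9126)
|BD| = 11.5744
circle(B,10.00) ∩ circle(D,4.00): a=9.4159, h=3.3676
  candidates: C₊=(10.4277,3.6780) cross=38.978; C₋=(9.3147,-2.9647) cross=-38.978
  mode - wants cross < 0 → take C=(9.3147,-2.9647) (cross=-38.978)
ex = (C−B)/|BC| = (0.8730,-0.4877); ey = (0.4877,0.8730)
P = B + -2.89·ex + 1.38·ey = (-1.2652,4.5269)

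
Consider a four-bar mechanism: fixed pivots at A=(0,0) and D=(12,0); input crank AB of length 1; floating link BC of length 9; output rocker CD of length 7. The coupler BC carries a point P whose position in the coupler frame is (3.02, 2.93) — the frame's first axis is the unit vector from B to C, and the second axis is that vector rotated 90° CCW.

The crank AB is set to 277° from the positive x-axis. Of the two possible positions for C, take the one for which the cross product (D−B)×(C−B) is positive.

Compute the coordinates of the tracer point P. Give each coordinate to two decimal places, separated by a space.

A=(0,0), D=(12.00,0)
B = A + 1.00·(cos277°, sin277°) = (0.1219, -0.9925)
|BD| = 11.9195
circle(B,9.00) ∩ circle(D,7.00): a=7.3021, h=5.2611
  candidates: C₊=(6.9605,4.8583) cross=62.710; C₋=(7.8367,-5.6273) cross=-62.710
  mode + wants cross > 0 → take C=(6.9605,4.8583) (cross=62.710)
ex = (C−B)/|BC| = (0.7598,0.6501); ey = (-0.6501,0.7598)
P = B + 3.02·ex + 2.93·ey = (0.5118,3.1971)

0.51 3.20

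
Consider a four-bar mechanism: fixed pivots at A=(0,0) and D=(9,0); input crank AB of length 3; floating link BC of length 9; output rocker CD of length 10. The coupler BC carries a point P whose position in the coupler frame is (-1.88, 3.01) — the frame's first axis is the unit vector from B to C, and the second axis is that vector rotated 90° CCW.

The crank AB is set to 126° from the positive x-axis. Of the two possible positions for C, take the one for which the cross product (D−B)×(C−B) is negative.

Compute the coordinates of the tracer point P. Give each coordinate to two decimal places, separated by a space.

0.50 5.16

A=(0,0), D=(9.00,0)
B = A + 3.00·(cos126°, sin126°) = (-1.7634, 2.4271)
|BD| = 11.0336
circle(B,9.00) ∩ circle(D,10.00): a=4.6558, h=7.7022
  candidates: C₊=(4.4726,8.9164) cross=84.983; C₋=(1.0842,-6.1106) cross=-84.983
  mode - wants cross < 0 → take C=(1.0842,-6.1106) (cross=-84.983)
ex = (C−B)/|BC| = (0.3164,-0.9486); ey = (0.9486,0.3164)
P = B + -1.88·ex + 3.01·ey = (0.4972,5.1628)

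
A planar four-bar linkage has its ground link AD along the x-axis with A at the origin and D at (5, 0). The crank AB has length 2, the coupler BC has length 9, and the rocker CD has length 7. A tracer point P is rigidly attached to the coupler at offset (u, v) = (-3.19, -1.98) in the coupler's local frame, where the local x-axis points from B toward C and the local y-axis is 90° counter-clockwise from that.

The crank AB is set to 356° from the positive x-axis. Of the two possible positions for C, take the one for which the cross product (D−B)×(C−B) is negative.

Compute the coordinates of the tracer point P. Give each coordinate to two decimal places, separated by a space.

-1.74 0.27

A=(0,0), D=(5.00,0)
B = A + 2.00·(cos356°, sin356°) = (1.9951, -0.1395)
|BD| = 3.0081
circle(B,9.00) ∩ circle(D,7.00): a=6.8230, h=5.8691
  candidates: C₊=(8.5386,6.0397) cross=17.655; C₋=(9.0830,-5.6859) cross=-17.655
  mode - wants cross < 0 → take C=(9.0830,-5.6859) (cross=-17.655)
ex = (C−B)/|BC| = (0.7875,-0.6163); ey = (0.6163,0.7875)
P = B + -3.19·ex + -1.98·ey = (-1.7373,0.2670)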